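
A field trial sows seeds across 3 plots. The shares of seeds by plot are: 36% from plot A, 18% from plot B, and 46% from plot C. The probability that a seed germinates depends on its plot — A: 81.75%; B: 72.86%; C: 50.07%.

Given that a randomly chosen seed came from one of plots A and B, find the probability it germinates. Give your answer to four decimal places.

P(G|S) ≈ 0.7879

Let S = {A, B}.
P(S) = 0.36 + 0.18 = 0.54.
P(G ∩ S) = 0.8175·0.36 + 0.7286·0.18 = 0.2943 + 0.131148 = 0.425448.
P(G | S) = 0.425448 / 0.54 = 0.787867…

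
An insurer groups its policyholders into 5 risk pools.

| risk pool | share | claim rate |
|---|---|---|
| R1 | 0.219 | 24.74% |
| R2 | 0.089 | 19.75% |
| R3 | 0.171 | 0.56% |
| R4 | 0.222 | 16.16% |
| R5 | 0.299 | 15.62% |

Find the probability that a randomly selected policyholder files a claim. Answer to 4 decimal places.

0.1553

By the law of total probability,
P(C) = P(C|R1)·P(R1) + P(C|R2)·P(R2) + P(C|R3)·P(R3) + P(C|R4)·P(R4) + P(C|R5)·P(R5)
      = 0.2474·0.219 + 0.1975·0.089 + 0.0056·0.171 + 0.1616·0.222 + 0.1562·0.299
      = 0.0541806 + 0.0175775 + 0.0009576 + 0.0358752 + 0.0467038 = 0.1552947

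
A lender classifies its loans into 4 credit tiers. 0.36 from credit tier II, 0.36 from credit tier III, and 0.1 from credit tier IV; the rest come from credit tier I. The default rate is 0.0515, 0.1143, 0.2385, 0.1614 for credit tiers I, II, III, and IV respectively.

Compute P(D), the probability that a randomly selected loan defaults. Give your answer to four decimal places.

P(D) ≈ 0.1524

P(I) = 1 − (0.36 + 0.36 + 0.1) = 0.18.
P(D) = P(D|I)·P(I) + P(D|II)·P(II) + P(D|III)·P(III) + P(D|IV)·P(IV)
      = 0.0515·0.18 + 0.1143·0.36 + 0.2385·0.36 + 0.1614·0.1
      = 0.00927 + 0.041148 + 0.08586 + 0.01614 = 0.152418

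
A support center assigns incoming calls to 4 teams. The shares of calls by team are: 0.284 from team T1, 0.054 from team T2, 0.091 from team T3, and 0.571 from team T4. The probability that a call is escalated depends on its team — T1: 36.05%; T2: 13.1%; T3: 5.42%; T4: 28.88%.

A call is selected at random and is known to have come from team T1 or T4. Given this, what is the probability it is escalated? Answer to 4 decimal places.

0.3126

Let S = {T1, T4}.
P(S) = 0.284 + 0.571 = 0.855.
P(E ∩ S) = 0.3605·0.284 + 0.2888·0.571 = 0.102382 + 0.1649048 = 0.2672868.
P(E | S) = 0.2672868 / 0.855 = 0.312616…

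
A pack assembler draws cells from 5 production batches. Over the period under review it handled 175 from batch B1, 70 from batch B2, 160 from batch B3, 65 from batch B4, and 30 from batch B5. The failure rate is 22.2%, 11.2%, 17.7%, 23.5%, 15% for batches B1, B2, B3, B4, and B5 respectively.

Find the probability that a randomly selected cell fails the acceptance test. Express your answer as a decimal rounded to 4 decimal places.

P(F) ≈ 0.1896

Total: 175 + 70 + 160 + 65 + 30 = 500.
P(B1) = 175/500 = 0.35. P(B2) = 70/500 = 0.14. P(B3) = 160/500 = 0.32. P(B4) = 65/500 = 0.13. P(B5) = 30/500 = 0.06.
P(F) = P(F|B1)·P(B1) + P(F|B2)·P(B2) + P(F|B3)·P(B3) + P(F|B4)·P(B4) + P(F|B5)·P(B5)
      = 0.222·0.35 + 0.112·0.14 + 0.177·0.32 + 0.235·0.13 + 0.15·0.06
      = 0.0777 + 0.01568 + 0.05664 + 0.03055 + 0.009 = 0.18957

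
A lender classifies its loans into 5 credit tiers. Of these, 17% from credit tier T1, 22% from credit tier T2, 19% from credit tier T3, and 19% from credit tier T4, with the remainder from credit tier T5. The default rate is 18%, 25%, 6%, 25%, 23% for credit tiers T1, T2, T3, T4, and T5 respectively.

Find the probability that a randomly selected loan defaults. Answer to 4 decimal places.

P(T5) = 1 − (0.17 + 0.22 + 0.19 + 0.19) = 0.23.
P(D) = P(D|T1)·P(T1) + P(D|T2)·P(T2) + P(D|T3)·P(T3) + P(D|T4)·P(T4) + P(D|T5)·P(T5)
      = 0.18·0.17 + 0.25·0.22 + 0.06·0.19 + 0.25·0.19 + 0.23·0.23
      = 0.0306 + 0.055 + 0.0114 + 0.0475 + 0.0529 = 0.1974

0.1974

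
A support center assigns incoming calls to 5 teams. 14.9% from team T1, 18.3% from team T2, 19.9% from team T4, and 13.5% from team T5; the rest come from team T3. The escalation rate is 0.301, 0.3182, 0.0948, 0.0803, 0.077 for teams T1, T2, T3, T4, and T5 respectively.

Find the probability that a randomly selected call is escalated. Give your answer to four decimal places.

P(T3) = 1 − (0.149 + 0.183 + 0.199 + 0.135) = 0.334.
P(E) = P(E|T1)·P(T1) + P(E|T2)·P(T2) + P(E|T3)·P(T3) + P(E|T4)·P(T4) + P(E|T5)·P(T5)
      = 0.301·0.149 + 0.3182·0.183 + 0.0948·0.334 + 0.0803·0.199 + 0.077·0.135
      = 0.044849 + 0.0582306 + 0.0316632 + 0.0159797 + 0.010395 = 0.1611175

0.1611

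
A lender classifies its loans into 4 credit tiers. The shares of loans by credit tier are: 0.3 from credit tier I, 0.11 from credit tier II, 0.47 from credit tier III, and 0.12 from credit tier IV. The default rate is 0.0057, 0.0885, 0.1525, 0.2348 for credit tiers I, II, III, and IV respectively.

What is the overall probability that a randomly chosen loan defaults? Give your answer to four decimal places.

Using total probability over the partition,
P(D) = P(D|I)·P(I) + P(D|II)·P(II) + P(D|III)·P(III) + P(D|IV)·P(IV)
      = 0.0057·0.3 + 0.0885·0.11 + 0.1525·0.47 + 0.2348·0.12
      = 0.00171 + 0.009735 + 0.071675 + 0.028176 = 0.111296

0.1113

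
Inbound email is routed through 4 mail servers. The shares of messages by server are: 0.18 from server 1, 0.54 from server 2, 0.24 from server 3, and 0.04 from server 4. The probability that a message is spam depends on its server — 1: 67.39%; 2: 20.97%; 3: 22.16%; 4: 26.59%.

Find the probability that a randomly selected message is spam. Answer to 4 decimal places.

P(S) ≈ 0.2984

P(S) = P(S|1)·P(1) + P(S|2)·P(2) + P(S|3)·P(3) + P(S|4)·P(4)
      = 0.6739·0.18 + 0.2097·0.54 + 0.2216·0.24 + 0.2659·0.04
      = 0.121302 + 0.113238 + 0.053184 + 0.010636 = 0.29836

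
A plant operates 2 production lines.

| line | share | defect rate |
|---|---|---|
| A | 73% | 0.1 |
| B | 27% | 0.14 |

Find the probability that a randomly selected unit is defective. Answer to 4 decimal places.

Summing over the partition,
P(D) = P(D|A)·P(A) + P(D|B)·P(B)
      = 0.1·0.73 + 0.14·0.27
      = 0.073 + 0.0378 = 0.1108

0.1108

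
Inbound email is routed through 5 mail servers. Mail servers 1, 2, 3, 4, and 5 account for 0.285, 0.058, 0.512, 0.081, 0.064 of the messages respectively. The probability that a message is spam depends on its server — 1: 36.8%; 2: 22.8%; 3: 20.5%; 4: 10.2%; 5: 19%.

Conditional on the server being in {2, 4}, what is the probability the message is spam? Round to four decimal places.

Let J = {2, 4}.
P(J) = 0.058 + 0.081 = 0.139.
P(S ∩ J) = 0.228·0.058 + 0.102·0.081 = 0.013224 + 0.008262 = 0.021486.
P(S | J) = 0.021486 / 0.139 = 0.154576…

P(S|J) ≈ 0.1546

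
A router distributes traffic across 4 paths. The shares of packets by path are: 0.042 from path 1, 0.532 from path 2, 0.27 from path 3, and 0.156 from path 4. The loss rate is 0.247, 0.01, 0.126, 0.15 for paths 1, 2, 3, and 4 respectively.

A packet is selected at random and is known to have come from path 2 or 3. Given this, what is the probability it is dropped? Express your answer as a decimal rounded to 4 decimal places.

Let S = {2, 3}.
P(S) = 0.532 + 0.27 = 0.802.
P(L ∩ S) = 0.01·0.532 + 0.126·0.27 = 0.00532 + 0.03402 = 0.03934.
P(L | S) = 0.03934 / 0.802 = 0.049052…

P(L|S) ≈ 0.0491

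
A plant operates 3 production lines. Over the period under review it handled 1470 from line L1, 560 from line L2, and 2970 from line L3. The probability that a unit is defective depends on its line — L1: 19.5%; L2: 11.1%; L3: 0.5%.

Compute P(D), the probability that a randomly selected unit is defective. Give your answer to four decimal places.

Total: 1470 + 560 + 2970 = 5000.
P(L1) = 1470/5000 = 0.294. P(L2) = 560/5000 = 0.112. P(L3) = 2970/5000 = 0.594.
P(D) = P(D|L1)·P(L1) + P(D|L2)·P(L2) + P(D|L3)·P(L3)
      = 0.195·0.294 + 0.111·0.112 + 0.005·0.594
      = 0.05733 + 0.012432 + 0.00297 = 0.072732

P(D) ≈ 0.0727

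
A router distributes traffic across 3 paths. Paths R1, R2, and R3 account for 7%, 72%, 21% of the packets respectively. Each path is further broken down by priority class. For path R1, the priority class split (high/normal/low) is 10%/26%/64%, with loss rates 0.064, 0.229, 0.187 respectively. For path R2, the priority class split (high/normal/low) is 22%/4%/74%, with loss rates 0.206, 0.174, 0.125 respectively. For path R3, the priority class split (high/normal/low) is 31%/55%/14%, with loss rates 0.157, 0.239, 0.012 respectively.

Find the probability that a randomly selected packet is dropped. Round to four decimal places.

0.1554

P(L|R1) = 0.1·0.064 + 0.26·0.229 + 0.64·0.187 = 0.0064 + 0.05954 + 0.11968 = 0.18562
P(L|R2) = 0.22·0.206 + 0.04·0.174 + 0.74·0.125 = 0.04532 + 0.00696 + 0.0925 = 0.14478
P(L|R3) = 0.31·0.157 + 0.55·0.239 + 0.14·0.012 = 0.04867 + 0.13145 + 0.00168 = 0.1818
Then overall,
P(L) = 0.07·0.18562 + 0.72·0.14478 + 0.21·0.1818
      = 0.0129934 + 0.1042416 + 0.038178 = 0.155413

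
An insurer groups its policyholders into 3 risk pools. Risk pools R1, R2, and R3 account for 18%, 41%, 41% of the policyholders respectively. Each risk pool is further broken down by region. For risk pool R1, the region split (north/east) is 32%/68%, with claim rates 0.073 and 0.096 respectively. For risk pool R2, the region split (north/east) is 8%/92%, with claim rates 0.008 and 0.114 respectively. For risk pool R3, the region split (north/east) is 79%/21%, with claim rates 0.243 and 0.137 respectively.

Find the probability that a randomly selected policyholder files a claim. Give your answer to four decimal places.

P(C|R1) = 0.32·0.073 + 0.68·0.096 = 0.02336 + 0.06528 = 0.08864
P(C|R2) = 0.08·0.008 + 0.92·0.114 = 0.00064 + 0.10488 = 0.10552
P(C|R3) = 0.79·0.243 + 0.21·0.137 = 0.19197 + 0.02877 = 0.22074
Then overall,
P(C) = 0.18·0.08864 + 0.41·0.10552 + 0.41·0.22074
      = 0.0159552 + 0.0432632 + 0.0905034 = 0.1497218

P(C) ≈ 0.1497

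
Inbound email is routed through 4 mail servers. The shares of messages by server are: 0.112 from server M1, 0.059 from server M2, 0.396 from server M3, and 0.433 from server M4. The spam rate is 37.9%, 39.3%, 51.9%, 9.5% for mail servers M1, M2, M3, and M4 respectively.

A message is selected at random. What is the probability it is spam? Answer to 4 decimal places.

0.3123

Summing over the partition,
P(S) = P(S|M1)·P(M1) + P(S|M2)·P(M2) + P(S|M3)·P(M3) + P(S|M4)·P(M4)
      = 0.379·0.112 + 0.393·0.059 + 0.519·0.396 + 0.095·0.433
      = 0.042448 + 0.023187 + 0.205524 + 0.041135 = 0.312294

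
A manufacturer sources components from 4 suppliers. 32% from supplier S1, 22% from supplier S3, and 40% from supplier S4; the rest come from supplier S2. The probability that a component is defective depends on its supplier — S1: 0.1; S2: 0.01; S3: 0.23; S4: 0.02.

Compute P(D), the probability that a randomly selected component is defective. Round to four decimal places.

P(S2) = 1 − (0.32 + 0.22 + 0.4) = 0.06.
P(D) = P(D|S1)·P(S1) + P(D|S2)·P(S2) + P(D|S3)·P(S3) + P(D|S4)·P(S4)
      = 0.1·0.32 + 0.01·0.06 + 0.23·0.22 + 0.02·0.4
      = 0.032 + 0.0006 + 0.0506 + 0.008 = 0.0912

0.0912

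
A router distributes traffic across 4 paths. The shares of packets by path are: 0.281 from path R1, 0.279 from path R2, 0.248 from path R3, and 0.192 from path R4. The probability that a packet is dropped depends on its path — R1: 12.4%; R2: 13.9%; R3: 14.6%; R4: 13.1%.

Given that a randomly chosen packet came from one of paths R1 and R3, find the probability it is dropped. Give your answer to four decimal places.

Let S = {R1, R3}.
P(S) = 0.281 + 0.248 = 0.529.
P(L ∩ S) = 0.124·0.281 + 0.146·0.248 = 0.034844 + 0.036208 = 0.071052.
P(L | S) = 0.071052 / 0.529 = 0.134314…

0.1343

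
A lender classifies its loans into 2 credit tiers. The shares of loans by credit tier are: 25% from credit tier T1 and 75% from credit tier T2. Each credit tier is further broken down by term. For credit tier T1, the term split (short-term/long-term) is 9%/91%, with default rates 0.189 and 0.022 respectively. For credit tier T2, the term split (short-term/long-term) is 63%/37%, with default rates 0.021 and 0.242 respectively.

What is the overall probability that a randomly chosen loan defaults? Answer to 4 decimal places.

0.0863

P(D|T1) = 0.09·0.189 + 0.91·0.022 = 0.01701 + 0.02002 = 0.03703
P(D|T2) = 0.63·0.021 + 0.37·0.242 = 0.01323 + 0.08954 = 0.10277
By total probability over the outer partition,
P(D) = 0.25·0.03703 + 0.75·0.10277
      = 0.0092575 + 0.0770775 = 0.086335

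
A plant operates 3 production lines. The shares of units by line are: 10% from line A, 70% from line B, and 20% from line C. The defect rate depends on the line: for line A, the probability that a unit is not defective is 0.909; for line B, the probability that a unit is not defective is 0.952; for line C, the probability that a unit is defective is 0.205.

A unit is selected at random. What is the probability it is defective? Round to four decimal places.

P(D|A) = 1 − 0.909 = 0.091.
P(D|B) = 1 − 0.952 = 0.048.
P(D) = P(D|A)·P(A) + P(D|B)·P(B) + P(D|C)·P(C)
      = 0.091·0.1 + 0.048·0.7 + 0.205·0.2
      = 0.0091 + 0.0336 + 0.041 = 0.0837

P(D) ≈ 0.0837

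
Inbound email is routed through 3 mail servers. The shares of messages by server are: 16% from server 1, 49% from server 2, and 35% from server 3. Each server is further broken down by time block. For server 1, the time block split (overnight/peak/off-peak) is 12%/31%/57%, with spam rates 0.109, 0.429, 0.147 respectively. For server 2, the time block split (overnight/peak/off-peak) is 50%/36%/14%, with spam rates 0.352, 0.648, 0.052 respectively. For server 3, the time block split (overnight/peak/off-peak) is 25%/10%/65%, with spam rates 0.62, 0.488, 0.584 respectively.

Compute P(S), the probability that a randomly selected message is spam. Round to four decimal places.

P(S|1) = 0.12·0.109 + 0.31·0.429 + 0.57·0.147 = 0.01308 + 0.13299 + 0.08379 = 0.22986
P(S|2) = 0.5·0.352 + 0.36·0.648 + 0.14·0.052 = 0.176 + 0.23328 + 0.00728 = 0.41656
P(S|3) = 0.25·0.62 + 0.1·0.488 + 0.65·0.584 = 0.155 + 0.0488 + 0.3796 = 0.5834
By total probability over the outer partition,
P(S) = 0.16·0.22986 + 0.49·0.41656 + 0.35·0.5834
      = 0.0367776 + 0.2041144 + 0.20419 = 0.445082

0.4451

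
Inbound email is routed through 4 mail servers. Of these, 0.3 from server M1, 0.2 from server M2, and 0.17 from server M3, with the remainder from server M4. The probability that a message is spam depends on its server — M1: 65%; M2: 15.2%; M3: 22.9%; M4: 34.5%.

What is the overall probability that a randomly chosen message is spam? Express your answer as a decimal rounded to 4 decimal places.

0.3782

P(M4) = 1 − (0.3 + 0.2 + 0.17) = 0.33.
By the law of total probability,
P(S) = P(S|M1)·P(M1) + P(S|M2)·P(M2) + P(S|M3)·P(M3) + P(S|M4)·P(M4)
      = 0.65·0.3 + 0.152·0.2 + 0.229·0.17 + 0.345·0.33
      = 0.195 + 0.0304 + 0.03893 + 0.11385 = 0.37818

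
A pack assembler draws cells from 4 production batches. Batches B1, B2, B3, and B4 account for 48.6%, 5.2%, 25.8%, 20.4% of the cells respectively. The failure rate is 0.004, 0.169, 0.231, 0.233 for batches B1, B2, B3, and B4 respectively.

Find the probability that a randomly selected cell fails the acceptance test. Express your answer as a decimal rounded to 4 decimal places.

0.1179

Using total probability over the partition,
P(F) = P(F|B1)·P(B1) + P(F|B2)·P(B2) + P(F|B3)·P(B3) + P(F|B4)·P(B4)
      = 0.004·0.486 + 0.169·0.052 + 0.231·0.258 + 0.233·0.204
      = 0.001944 + 0.008788 + 0.059598 + 0.047532 = 0.117862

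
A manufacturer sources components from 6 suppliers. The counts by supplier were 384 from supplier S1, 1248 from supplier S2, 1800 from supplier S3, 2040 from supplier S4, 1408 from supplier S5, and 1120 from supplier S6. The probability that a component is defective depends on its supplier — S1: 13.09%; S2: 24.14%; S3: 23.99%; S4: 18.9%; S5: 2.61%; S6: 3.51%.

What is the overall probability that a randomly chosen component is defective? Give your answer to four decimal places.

Total: 384 + 1248 + 1800 + 2040 + 1408 + 1120 = 8000.
P(S1) = 384/8000 = 0.048. P(S2) = 1248/8000 = 0.156. P(S3) = 1800/8000 = 0.225. P(S4) = 2040/8000 = 0.255. P(S5) = 1408/8000 = 0.176. P(S6) = 1120/8000 = 0.14.
P(D) = P(D|S1)·P(S1) + P(D|S2)·P(S2) + P(D|S3)·P(S3) + P(D|S4)·P(S4) + P(D|S5)·P(S5) + P(D|S6)·P(S6)
      = 0.1309·0.048 + 0.2414·0.156 + 0.2399·0.225 + 0.189·0.255 + 0.0261·0.176 + 0.0351·0.14
      = 0.0062832 + 0.0376584 + 0.0539775 + 0.048195 + 0.0045936 + 0.004914 = 0.1556217

P(D) ≈ 0.1556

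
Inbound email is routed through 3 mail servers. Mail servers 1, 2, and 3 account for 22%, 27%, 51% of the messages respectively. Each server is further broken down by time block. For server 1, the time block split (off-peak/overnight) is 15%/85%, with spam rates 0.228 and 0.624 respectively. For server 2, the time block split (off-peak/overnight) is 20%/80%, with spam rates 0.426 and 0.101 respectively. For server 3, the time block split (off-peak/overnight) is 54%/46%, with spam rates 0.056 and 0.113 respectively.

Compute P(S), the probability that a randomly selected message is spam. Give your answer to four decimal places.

0.2110

P(S|1) = 0.15·0.228 + 0.85·0.624 = 0.0342 + 0.5304 = 0.5646
P(S|2) = 0.2·0.426 + 0.8·0.101 = 0.0852 + 0.0808 = 0.166
P(S|3) = 0.54·0.056 + 0.46·0.113 = 0.03024 + 0.05198 = 0.08222
By total probability over the outer partition,
P(S) = 0.22·0.5646 + 0.27·0.166 + 0.51·0.08222
      = 0.124212 + 0.04482 + 0.0419322 = 0.2109642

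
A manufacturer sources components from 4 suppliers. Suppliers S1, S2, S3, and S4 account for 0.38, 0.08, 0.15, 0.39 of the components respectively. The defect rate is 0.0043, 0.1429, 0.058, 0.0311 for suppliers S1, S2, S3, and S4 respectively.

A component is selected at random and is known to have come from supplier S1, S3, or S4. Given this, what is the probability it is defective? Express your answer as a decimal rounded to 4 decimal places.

0.0244

Let S = {S1, S3, S4}.
P(S) = 0.38 + 0.15 + 0.39 = 0.92.
P(D ∩ S) = 0.0043·0.38 + 0.058·0.15 + 0.0311·0.39 = 0.001634 + 0.0087 + 0.012129 = 0.022463.
P(D | S) = 0.022463 / 0.92 = 0.024416…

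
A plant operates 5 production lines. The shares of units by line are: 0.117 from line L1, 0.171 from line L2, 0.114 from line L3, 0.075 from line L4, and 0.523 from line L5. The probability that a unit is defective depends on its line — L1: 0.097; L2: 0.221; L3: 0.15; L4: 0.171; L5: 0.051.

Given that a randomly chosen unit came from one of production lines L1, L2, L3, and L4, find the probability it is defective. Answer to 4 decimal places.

P(D|S) ≈ 0.1658

Let S = {L1, L2, L3, L4}.
P(S) = 0.117 + 0.171 + 0.114 + 0.075 = 0.477.
P(D ∩ S) = 0.097·0.117 + 0.221·0.171 + 0.15·0.114 + 0.171·0.075 = 0.011349 + 0.037791 + 0.0171 + 0.012825 = 0.079065.
P(D | S) = 0.079065 / 0.477 = 0.165755…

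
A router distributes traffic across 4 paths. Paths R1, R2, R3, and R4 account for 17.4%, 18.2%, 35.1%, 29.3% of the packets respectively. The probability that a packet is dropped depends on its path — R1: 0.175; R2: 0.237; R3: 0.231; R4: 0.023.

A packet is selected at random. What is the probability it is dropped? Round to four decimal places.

0.1614

P(L) = P(L|R1)·P(R1) + P(L|R2)·P(R2) + P(L|R3)·P(R3) + P(L|R4)·P(R4)
      = 0.175·0.174 + 0.237·0.182 + 0.231·0.351 + 0.023·0.293
      = 0.03045 + 0.043134 + 0.081081 + 0.006739 = 0.161404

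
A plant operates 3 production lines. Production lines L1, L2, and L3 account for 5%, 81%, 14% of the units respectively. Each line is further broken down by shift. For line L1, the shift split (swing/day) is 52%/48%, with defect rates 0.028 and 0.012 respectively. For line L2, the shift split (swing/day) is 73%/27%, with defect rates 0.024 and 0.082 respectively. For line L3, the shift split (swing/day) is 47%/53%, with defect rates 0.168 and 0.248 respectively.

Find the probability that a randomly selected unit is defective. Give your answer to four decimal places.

0.0626

P(D|L1) = 0.52·0.028 + 0.48·0.012 = 0.01456 + 0.00576 = 0.02032
P(D|L2) = 0.73·0.024 + 0.27·0.082 = 0.01752 + 0.02214 = 0.03966
P(D|L3) = 0.47·0.168 + 0.53·0.248 = 0.07896 + 0.13144 = 0.2104
By total probability over the outer partition,
P(D) = 0.05·0.02032 + 0.81·0.03966 + 0.14·0.2104
      = 0.001016 + 0.0321246 + 0.029456 = 0.0625966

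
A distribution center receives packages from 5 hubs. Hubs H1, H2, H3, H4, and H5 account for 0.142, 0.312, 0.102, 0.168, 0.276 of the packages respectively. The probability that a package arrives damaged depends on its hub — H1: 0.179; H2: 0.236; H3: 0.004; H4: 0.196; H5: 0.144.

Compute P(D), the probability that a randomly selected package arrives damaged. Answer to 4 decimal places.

P(D) = P(D|H1)·P(H1) + P(D|H2)·P(H2) + P(D|H3)·P(H3) + P(D|H4)·P(H4) + P(D|H5)·P(H5)
      = 0.179·0.142 + 0.236·0.312 + 0.004·0.102 + 0.196·0.168 + 0.144·0.276
      = 0.025418 + 0.073632 + 0.000408 + 0.032928 + 0.039744 = 0.17213

0.1721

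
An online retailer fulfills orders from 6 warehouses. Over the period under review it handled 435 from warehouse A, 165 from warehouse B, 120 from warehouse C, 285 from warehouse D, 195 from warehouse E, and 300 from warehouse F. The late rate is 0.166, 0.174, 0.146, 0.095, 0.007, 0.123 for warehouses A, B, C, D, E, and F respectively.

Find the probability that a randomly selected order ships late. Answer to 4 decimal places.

Total: 435 + 165 + 120 + 285 + 195 + 300 = 1500.
P(A) = 435/1500 = 0.29. P(B) = 165/1500 = 0.11. P(C) = 120/1500 = 0.08. P(D) = 285/1500 = 0.19. P(E) = 195/1500 = 0.13. P(F) = 300/1500 = 0.2.
P(L) = P(L|A)·P(A) + P(L|B)·P(B) + P(L|C)·P(C) + P(L|D)·P(D) + P(L|E)·P(E) + P(L|F)·P(F)
      = 0.166·0.29 + 0.174·0.11 + 0.146·0.08 + 0.095·0.19 + 0.007·0.13 + 0.123·0.2
      = 0.04814 + 0.01914 + 0.01168 + 0.01805 + 0.00091 + 0.0246 = 0.12252

0.1225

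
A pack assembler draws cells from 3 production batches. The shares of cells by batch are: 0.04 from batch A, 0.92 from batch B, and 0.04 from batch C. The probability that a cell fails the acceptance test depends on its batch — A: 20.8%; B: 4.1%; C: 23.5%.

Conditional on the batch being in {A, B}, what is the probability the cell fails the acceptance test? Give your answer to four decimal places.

0.0480

Let S = {A, B}.
P(S) = 0.04 + 0.92 = 0.96.
P(F ∩ S) = 0.208·0.04 + 0.041·0.92 = 0.00832 + 0.03772 = 0.04604.
P(F | S) = 0.04604 / 0.96 = 0.047958…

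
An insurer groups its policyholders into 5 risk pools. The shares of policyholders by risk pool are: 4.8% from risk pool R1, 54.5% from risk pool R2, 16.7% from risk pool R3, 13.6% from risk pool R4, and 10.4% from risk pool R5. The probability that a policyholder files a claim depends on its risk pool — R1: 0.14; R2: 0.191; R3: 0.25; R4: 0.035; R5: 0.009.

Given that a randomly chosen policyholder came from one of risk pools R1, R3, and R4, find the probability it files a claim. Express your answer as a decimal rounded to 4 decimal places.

P(C|S) ≈ 0.1517

Let S = {R1, R3, R4}.
P(S) = 0.048 + 0.167 + 0.136 = 0.351.
P(C ∩ S) = 0.14·0.048 + 0.25·0.167 + 0.035·0.136 = 0.00672 + 0.04175 + 0.00476 = 0.05323.
P(C | S) = 0.05323 / 0.351 = 0.151652…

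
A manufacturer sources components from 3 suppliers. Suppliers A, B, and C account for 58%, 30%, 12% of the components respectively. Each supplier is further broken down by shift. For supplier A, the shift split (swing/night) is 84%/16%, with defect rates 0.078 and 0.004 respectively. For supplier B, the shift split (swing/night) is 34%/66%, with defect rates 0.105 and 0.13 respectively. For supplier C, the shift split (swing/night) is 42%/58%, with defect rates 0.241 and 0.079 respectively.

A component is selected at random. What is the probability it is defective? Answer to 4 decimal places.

0.0925

P(D|A) = 0.84·0.078 + 0.16·0.004 = 0.06552 + 0.00064 = 0.06616
P(D|B) = 0.34·0.105 + 0.66·0.13 = 0.0357 + 0.0858 = 0.1215
P(D|C) = 0.42·0.241 + 0.58·0.079 = 0.10122 + 0.04582 = 0.14704
Then overall,
P(D) = 0.58·0.06616 + 0.3·0.1215 + 0.12·0.14704
      = 0.0383728 + 0.03645 + 0.0176448 = 0.0924676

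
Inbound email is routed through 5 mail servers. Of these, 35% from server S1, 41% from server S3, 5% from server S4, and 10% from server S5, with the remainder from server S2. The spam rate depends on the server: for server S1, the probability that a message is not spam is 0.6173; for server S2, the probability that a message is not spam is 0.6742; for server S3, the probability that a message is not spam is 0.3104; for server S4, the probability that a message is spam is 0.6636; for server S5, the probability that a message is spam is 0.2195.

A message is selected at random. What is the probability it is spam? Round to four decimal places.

P(S2) = 1 − (0.35 + 0.41 + 0.05 + 0.1) = 0.09.
P(S|S1) = 1 − 0.6173 = 0.3827.
P(S|S2) = 1 − 0.6742 = 0.3258.
P(S|S3) = 1 − 0.3104 = 0.6896.
P(S) = P(S|S1)·P(S1) + P(S|S2)·P(S2) + P(S|S3)·P(S3) + P(S|S4)·P(S4) + P(S|S5)·P(S5)
      = 0.3827·0.35 + 0.3258·0.09 + 0.6896·0.41 + 0.6636·0.05 + 0.2195·0.1
      = 0.133945 + 0.029322 + 0.282736 + 0.03318 + 0.02195 = 0.501133

P(S) ≈ 0.5011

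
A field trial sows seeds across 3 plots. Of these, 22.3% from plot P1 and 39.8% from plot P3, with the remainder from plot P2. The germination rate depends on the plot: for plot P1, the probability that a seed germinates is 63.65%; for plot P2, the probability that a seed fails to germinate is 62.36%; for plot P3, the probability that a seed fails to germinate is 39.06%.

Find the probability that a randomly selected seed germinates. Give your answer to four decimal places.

P(P2) = 1 − (0.223 + 0.398) = 0.379.
P(G|P2) = 1 − 0.6236 = 0.3764.
P(G|P3) = 1 − 0.3906 = 0.6094.
P(G) = P(G|P1)·P(P1) + P(G|P2)·P(P2) + P(G|P3)·P(P3)
      = 0.6365·0.223 + 0.3764·0.379 + 0.6094·0.398
      = 0.1419395 + 0.1426556 + 0.2425412 = 0.5271363

P(G) ≈ 0.5271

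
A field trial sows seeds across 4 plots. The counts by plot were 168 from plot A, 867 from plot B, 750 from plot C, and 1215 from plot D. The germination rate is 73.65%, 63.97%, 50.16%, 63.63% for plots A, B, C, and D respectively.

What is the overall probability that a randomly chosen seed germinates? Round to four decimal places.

0.6092

Total: 168 + 867 + 750 + 1215 = 3000.
P(A) = 168/3000 = 0.056. P(B) = 867/3000 = 0.289. P(C) = 750/3000 = 0.25. P(D) = 1215/3000 = 0.405.
Using total probability over the partition,
P(G) = P(G|A)·P(A) + P(G|B)·P(B) + P(G|C)·P(C) + P(G|D)·P(D)
      = 0.7365·0.056 + 0.6397·0.289 + 0.5016·0.25 + 0.6363·0.405
      = 0.041244 + 0.1848733 + 0.1254 + 0.2577015 = 0.6092188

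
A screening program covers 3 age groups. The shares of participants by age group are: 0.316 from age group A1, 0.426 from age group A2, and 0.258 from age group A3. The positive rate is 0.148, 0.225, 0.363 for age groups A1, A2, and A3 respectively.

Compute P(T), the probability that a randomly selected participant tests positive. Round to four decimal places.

P(T) = P(T|A1)·P(A1) + P(T|A2)·P(A2) + P(T|A3)·P(A3)
      = 0.148·0.316 + 0.225·0.426 + 0.363·0.258
      = 0.046768 + 0.09585 + 0.093654 = 0.236272

0.2363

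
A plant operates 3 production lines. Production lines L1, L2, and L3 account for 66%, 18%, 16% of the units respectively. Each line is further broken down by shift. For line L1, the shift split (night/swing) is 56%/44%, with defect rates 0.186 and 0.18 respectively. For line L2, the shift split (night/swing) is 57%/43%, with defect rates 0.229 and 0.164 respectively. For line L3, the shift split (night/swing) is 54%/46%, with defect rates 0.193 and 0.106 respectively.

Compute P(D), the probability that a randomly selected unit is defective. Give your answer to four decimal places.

P(D|L1) = 0.56·0.186 + 0.44·0.18 = 0.10416 + 0.0792 = 0.18336
P(D|L2) = 0.57·0.229 + 0.43·0.164 = 0.13053 + 0.07052 = 0.20105
P(D|L3) = 0.54·0.193 + 0.46·0.106 = 0.10422 + 0.04876 = 0.15298
By total probability over the outer partition,
P(D) = 0.66·0.18336 + 0.18·0.20105 + 0.16·0.15298
      = 0.1210176 + 0.036189 + 0.0244768 = 0.1816834

P(D) ≈ 0.1817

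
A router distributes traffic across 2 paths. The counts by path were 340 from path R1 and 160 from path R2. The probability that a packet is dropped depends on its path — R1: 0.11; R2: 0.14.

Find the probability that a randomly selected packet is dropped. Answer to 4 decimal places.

Total: 340 + 160 = 500.
P(R1) = 340/500 = 0.68. P(R2) = 160/500 = 0.32.
P(L) = P(L|R1)·P(R1) + P(L|R2)·P(R2)
      = 0.11·0.68 + 0.14·0.32
      = 0.0748 + 0.0448 = 0.1196

0.1196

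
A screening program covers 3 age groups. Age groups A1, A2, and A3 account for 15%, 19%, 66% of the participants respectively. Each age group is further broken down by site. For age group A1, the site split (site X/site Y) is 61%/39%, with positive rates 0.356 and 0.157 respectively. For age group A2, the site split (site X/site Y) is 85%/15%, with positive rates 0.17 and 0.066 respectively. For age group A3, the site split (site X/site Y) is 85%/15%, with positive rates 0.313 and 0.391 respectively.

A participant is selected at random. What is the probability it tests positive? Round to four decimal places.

P(T|A1) = 0.61·0.356 + 0.39·0.157 = 0.21716 + 0.06123 = 0.27839
P(T|A2) = 0.85·0.17 + 0.15·0.066 = 0.1445 + 0.0099 = 0.1544
P(T|A3) = 0.85·0.313 + 0.15·0.391 = 0.26605 + 0.05865 = 0.3247
Then overall,
P(T) = 0.15·0.27839 + 0.19·0.1544 + 0.66·0.3247
      = 0.0417585 + 0.029336 + 0.214302 = 0.2853965

P(T) ≈ 0.2854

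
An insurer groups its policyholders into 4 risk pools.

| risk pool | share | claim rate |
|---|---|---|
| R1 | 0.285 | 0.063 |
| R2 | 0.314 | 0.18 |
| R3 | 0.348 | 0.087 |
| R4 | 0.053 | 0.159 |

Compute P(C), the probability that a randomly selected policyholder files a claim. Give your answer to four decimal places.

P(C) ≈ 0.1132

P(C) = P(C|R1)·P(R1) + P(C|R2)·P(R2) + P(C|R3)·P(R3) + P(C|R4)·P(R4)
      = 0.063·0.285 + 0.18·0.314 + 0.087·0.348 + 0.159·0.053
      = 0.017955 + 0.05652 + 0.030276 + 0.008427 = 0.113178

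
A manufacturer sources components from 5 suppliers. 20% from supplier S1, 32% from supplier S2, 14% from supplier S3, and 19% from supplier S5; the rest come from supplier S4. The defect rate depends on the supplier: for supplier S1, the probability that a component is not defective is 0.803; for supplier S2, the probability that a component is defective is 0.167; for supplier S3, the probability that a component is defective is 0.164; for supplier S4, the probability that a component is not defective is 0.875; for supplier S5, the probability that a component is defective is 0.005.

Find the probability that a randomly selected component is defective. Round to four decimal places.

0.1355

P(S4) = 1 − (0.2 + 0.32 + 0.14 + 0.19) = 0.15.
P(D|S1) = 1 − 0.803 = 0.197.
P(D|S4) = 1 − 0.875 = 0.125.
P(D) = P(D|S1)·P(S1) + P(D|S2)·P(S2) + P(D|S3)·P(S3) + P(D|S4)·P(S4) + P(D|S5)·P(S5)
      = 0.197·0.2 + 0.167·0.32 + 0.164·0.14 + 0.125·0.15 + 0.005·0.19
      = 0.0394 + 0.05344 + 0.02296 + 0.01875 + 0.00095 = 0.1355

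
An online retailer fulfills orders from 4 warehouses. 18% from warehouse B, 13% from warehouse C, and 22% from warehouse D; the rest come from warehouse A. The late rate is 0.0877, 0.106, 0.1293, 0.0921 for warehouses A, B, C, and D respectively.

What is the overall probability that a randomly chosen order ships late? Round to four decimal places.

P(A) = 1 − (0.18 + 0.13 + 0.22) = 0.47.
By the law of total probability,
P(L) = P(L|A)·P(A) + P(L|B)·P(B) + P(L|C)·P(C) + P(L|D)·P(D)
      = 0.0877·0.47 + 0.106·0.18 + 0.1293·0.13 + 0.0921·0.22
      = 0.041219 + 0.01908 + 0.016809 + 0.020262 = 0.09737

P(L) ≈ 0.0974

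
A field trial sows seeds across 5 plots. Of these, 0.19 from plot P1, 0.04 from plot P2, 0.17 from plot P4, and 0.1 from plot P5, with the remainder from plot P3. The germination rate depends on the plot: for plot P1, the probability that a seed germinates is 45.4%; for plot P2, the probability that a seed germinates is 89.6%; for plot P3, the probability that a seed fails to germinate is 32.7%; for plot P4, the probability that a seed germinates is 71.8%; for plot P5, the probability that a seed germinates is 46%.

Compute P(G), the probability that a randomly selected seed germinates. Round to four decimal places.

P(G) ≈ 0.6267

P(P3) = 1 − (0.19 + 0.04 + 0.17 + 0.1) = 0.5.
P(G|P3) = 1 − 0.327 = 0.673.
By the law of total probability,
P(G) = P(G|P1)·P(P1) + P(G|P2)·P(P2) + P(G|P3)·P(P3) + P(G|P4)·P(P4) + P(G|P5)·P(P5)
      = 0.454·0.19 + 0.896·0.04 + 0.673·0.5 + 0.718·0.17 + 0.46·0.1
      = 0.08626 + 0.03584 + 0.3365 + 0.12206 + 0.046 = 0.62666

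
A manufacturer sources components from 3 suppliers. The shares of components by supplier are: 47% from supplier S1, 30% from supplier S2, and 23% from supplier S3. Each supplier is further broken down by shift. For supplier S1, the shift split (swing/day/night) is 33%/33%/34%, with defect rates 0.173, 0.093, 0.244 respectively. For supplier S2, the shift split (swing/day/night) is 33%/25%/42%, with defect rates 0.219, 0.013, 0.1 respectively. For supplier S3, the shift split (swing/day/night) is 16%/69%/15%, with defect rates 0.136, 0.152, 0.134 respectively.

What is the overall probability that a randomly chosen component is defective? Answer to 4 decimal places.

P(D) ≈ 0.1493

P(D|S1) = 0.33·0.173 + 0.33·0.093 + 0.34·0.244 = 0.05709 + 0.03069 + 0.08296 = 0.17074
P(D|S2) = 0.33·0.219 + 0.25·0.013 + 0.42·0.1 = 0.07227 + 0.00325 + 0.042 = 0.11752
P(D|S3) = 0.16·0.136 + 0.69·0.152 + 0.15·0.134 = 0.02176 + 0.10488 + 0.0201 = 0.14674
By total probability over the outer partition,
P(D) = 0.47·0.17074 + 0.3·0.11752 + 0.23·0.14674
      = 0.0802478 + 0.035256 + 0.0337502 = 0.149254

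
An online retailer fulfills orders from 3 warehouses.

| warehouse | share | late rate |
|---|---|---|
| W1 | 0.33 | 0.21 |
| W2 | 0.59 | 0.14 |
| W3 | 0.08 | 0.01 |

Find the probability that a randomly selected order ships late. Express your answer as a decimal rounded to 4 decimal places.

P(L) = P(L|W1)·P(W1) + P(L|W2)·P(W2) + P(L|W3)·P(W3)
      = 0.21·0.33 + 0.14·0.59 + 0.01·0.08
      = 0.0693 + 0.0826 + 0.0008 = 0.1527

P(L) ≈ 0.1527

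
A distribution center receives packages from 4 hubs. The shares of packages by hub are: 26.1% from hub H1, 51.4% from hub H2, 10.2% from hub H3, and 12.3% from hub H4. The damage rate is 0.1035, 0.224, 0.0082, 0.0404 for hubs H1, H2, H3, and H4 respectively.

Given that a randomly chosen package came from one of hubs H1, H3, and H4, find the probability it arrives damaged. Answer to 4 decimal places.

P(D|S) ≈ 0.0675

Let S = {H1, H3, H4}.
P(S) = 0.261 + 0.102 + 0.123 = 0.486.
P(D ∩ S) = 0.1035·0.261 + 0.0082·0.102 + 0.0404·0.123 = 0.0270135 + 0.0008364 + 0.0049692 = 0.0328191.
P(D | S) = 0.0328191 / 0.486 = 0.067529…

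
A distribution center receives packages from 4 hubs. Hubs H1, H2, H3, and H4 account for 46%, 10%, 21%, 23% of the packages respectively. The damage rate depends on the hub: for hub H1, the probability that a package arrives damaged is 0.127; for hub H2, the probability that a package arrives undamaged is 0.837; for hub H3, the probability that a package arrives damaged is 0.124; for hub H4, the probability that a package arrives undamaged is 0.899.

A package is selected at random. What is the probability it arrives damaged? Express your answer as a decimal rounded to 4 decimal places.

P(D) ≈ 0.1240

P(D|H2) = 1 − 0.837 = 0.163.
P(D|H4) = 1 − 0.899 = 0.101.
By the law of total probability,
P(D) = P(D|H1)·P(H1) + P(D|H2)·P(H2) + P(D|H3)·P(H3) + P(D|H4)·P(H4)
      = 0.127·0.46 + 0.163·0.1 + 0.124·0.21 + 0.101·0.23
      = 0.05842 + 0.0163 + 0.02604 + 0.02323 = 0.12399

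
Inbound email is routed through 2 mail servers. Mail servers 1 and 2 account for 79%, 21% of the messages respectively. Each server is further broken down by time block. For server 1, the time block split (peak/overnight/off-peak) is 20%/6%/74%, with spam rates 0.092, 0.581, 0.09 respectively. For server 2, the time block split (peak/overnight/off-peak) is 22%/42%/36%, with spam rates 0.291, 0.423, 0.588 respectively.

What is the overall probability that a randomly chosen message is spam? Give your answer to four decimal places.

0.1899

P(S|1) = 0.2·0.092 + 0.06·0.581 + 0.74·0.09 = 0.0184 + 0.03486 + 0.0666 = 0.11986
P(S|2) = 0.22·0.291 + 0.42·0.423 + 0.36·0.588 = 0.06402 + 0.17766 + 0.21168 = 0.45336
Then overall,
P(S) = 0.79·0.11986 + 0.21·0.45336
      = 0.0946894 + 0.0952056 = 0.189895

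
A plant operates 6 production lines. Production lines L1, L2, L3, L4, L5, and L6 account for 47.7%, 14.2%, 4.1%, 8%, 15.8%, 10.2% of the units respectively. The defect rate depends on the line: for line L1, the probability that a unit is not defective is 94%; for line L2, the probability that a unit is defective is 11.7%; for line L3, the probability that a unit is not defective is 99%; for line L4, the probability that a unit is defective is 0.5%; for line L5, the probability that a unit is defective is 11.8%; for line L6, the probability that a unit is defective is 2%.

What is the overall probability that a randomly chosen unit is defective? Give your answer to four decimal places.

0.0667

P(D|L1) = 1 − 0.94 = 0.06.
P(D|L3) = 1 − 0.99 = 0.01.
P(D) = P(D|L1)·P(L1) + P(D|L2)·P(L2) + P(D|L3)·P(L3) + P(D|L4)·P(L4) + P(D|L5)·P(L5) + P(D|L6)·P(L6)
      = 0.06·0.477 + 0.117·0.142 + 0.01·0.041 + 0.005·0.08 + 0.118·0.158 + 0.02·0.102
      = 0.02862 + 0.016614 + 0.00041 + 0.0004 + 0.018644 + 0.00204 = 0.066728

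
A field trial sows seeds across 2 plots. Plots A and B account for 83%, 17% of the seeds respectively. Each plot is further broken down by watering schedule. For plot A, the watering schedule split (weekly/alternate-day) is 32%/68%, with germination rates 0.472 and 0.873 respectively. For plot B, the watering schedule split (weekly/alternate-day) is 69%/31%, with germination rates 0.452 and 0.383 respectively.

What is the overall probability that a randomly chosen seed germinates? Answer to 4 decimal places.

P(G|A) = 0.32·0.472 + 0.68·0.873 = 0.15104 + 0.59364 = 0.74468
P(G|B) = 0.69·0.452 + 0.31·0.383 = 0.31188 + 0.11873 = 0.43061
By total probability over the outer partition,
P(G) = 0.83·0.74468 + 0.17·0.43061
      = 0.6180844 + 0.0732037 = 0.6912881

P(G) ≈ 0.6913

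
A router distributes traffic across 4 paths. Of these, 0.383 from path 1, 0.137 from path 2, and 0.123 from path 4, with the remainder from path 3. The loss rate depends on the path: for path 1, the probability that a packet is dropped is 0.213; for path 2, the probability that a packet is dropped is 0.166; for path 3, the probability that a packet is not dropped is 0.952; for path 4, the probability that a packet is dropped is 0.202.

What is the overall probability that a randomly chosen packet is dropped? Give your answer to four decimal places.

P(3) = 1 − (0.383 + 0.137 + 0.123) = 0.357.
P(L|3) = 1 − 0.952 = 0.048.
P(L) = P(L|1)·P(1) + P(L|2)·P(2) + P(L|3)·P(3) + P(L|4)·P(4)
      = 0.213·0.383 + 0.166·0.137 + 0.048·0.357 + 0.202·0.123
      = 0.081579 + 0.022742 + 0.017136 + 0.024846 = 0.146303

0.1463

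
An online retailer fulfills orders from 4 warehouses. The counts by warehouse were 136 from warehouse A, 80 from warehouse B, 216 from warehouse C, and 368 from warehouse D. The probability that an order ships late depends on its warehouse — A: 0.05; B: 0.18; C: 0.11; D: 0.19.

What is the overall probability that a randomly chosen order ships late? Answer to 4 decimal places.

P(L) ≈ 0.1436

Total: 136 + 80 + 216 + 368 = 800.
P(A) = 136/800 = 0.17. P(B) = 80/800 = 0.1. P(C) = 216/800 = 0.27. P(D) = 368/800 = 0.46.
P(L) = P(L|A)·P(A) + P(L|B)·P(B) + P(L|C)·P(C) + P(L|D)·P(D)
      = 0.05·0.17 + 0.18·0.1 + 0.11·0.27 + 0.19·0.46
      = 0.0085 + 0.018 + 0.0297 + 0.0874 = 0.1436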